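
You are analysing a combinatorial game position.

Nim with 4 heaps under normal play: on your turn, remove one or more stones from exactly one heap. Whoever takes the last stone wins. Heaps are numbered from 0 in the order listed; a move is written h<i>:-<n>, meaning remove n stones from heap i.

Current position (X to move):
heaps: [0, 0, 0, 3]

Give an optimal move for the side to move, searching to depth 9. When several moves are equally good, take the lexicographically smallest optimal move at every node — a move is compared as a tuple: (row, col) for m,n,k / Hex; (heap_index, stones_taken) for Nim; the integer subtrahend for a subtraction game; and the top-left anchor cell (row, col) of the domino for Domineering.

ply 1, X at (0,0,0,3) | h3:-1=-1→(0,0,0,2); h3:-2=-1→(0,0,0,1); h3:-3=+1→(0,0,0,0)*
ply 2: (0,0,0,0) is terminal -1 (O); from (0,0,0,3) depth 9

X's best at [(0,0,0,3)]: h3:-3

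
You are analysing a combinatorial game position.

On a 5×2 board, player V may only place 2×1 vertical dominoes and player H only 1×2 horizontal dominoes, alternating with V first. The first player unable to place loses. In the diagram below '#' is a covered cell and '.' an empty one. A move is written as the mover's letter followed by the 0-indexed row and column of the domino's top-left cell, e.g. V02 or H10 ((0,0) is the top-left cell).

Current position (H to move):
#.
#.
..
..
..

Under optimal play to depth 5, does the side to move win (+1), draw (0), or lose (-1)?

value(#./#./../../.., H) = +1

p1 H@[#./#./../../..]: H20[#./#./##/../..]-1 H30[#./#./../##/..]+1* H40[#./#./../../##]-1
p2 V@[#./#./../##/..]: V01[##/##/../##/..]-1* V11[#./##/.#/##/..]-1
p3 H@[##/##/../##/..]: H20[##/##/##/##/..]+1* H40[##/##/../##/##]+1
p4 V@[##/##/##/##/..] terminal -1; root [#./#./../../..] d5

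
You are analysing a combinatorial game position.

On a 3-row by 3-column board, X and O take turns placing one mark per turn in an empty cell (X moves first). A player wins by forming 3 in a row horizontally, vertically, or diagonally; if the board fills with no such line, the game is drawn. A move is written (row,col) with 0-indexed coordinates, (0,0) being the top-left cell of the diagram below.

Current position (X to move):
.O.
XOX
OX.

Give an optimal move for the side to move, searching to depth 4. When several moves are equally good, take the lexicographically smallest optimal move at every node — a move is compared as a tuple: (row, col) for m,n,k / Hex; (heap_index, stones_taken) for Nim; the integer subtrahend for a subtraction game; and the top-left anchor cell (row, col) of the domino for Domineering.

p1 X@[.O./XOX/OX.]: (0,0)[XO./XOX/OX.]-1 (0,2)[.OX/XOX/OX.]+0* (2,2)[.O./XOX/OXX]-1
p2 O@[.OX/XOX/OX.]: (0,0)[OOX/XOX/OX.]-1 (2,2)[.OX/XOX/OXO]+0*
p3 X@[.OX/XOX/OXO]: (0,0)[XOX/XOX/OXO]+0*
p4 O@[XOX/XOX/OXO] terminal +0; root [.O./XOX/OX.] d4

X's best at [.O./XOX/OX.]: (0,2)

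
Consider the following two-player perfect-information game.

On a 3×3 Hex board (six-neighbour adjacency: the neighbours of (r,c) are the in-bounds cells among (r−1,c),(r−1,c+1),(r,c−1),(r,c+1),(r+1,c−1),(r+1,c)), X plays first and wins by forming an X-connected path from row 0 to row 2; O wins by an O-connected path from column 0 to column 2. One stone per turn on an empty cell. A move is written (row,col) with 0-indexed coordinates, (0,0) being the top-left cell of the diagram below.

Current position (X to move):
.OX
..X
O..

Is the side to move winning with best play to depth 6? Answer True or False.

[.OX/..X/O..] X move#1: (0,0):+1/XOX/..X/O..*, (1,0):+1/.OX/X.X/O.., (1,1):+1/.OX/.XX/O.., (2,1):+1/.OX/..X/OX., (2,2):+1/.OX/..X/O.X
[XOX/..X/O..] O move#2: (1,0):-1/XOX/O.X/O..*, (1,1):-1/XOX/.OX/O.., (2,1):-1/XOX/..X/OO., (2,2):-1/XOX/..X/O.O
[XOX/O.X/O..] X move#3: (1,1):+1/XOX/OXX/O..*, (2,1):+1/XOX/O.X/OX., (2,2):+1/XOX/O.X/O.X
[XOX/OXX/O..] O move#4: (2,1):-1/XOX/OXX/OO.*, (2,2):-1/XOX/OXX/O.O
[XOX/OXX/OO.] X move#5: (2,2):+1/XOX/OXX/OOX*
[XOX/OXX/OOX] end (terminal -1, O#6); searched .OX/..X/O.. to 6

X winning at [.OX/..X/O..]: True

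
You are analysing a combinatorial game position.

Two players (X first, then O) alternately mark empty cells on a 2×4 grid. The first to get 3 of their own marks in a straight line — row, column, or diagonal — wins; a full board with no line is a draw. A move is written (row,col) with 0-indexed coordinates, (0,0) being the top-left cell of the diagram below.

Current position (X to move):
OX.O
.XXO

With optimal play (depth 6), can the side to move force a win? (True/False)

p1 X@[OX.O/.XXO]: (0,2)[OXXO/.XXO]+0 (1,0)[OX.O/XXXO]+1*
p2 O@[OX.O/XXXO] terminal -1; root [OX.O/.XXO] d6

X winning at [OX.O/.XXO]: True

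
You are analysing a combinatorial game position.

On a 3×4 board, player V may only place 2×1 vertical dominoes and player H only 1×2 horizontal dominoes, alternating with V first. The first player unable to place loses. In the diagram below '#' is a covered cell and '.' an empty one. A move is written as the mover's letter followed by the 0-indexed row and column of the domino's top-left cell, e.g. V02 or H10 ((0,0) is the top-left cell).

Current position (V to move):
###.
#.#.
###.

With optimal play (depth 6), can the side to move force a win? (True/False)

V winning at [###./#.#./###.]: True

ply 1, V at ###./#.#./###. | V03=+1→####/#.##/###.*; V13=+1→###./#.##/####
ply 2: ####/#.##/###. is terminal -1 (H); from ###./#.#./###. depth 6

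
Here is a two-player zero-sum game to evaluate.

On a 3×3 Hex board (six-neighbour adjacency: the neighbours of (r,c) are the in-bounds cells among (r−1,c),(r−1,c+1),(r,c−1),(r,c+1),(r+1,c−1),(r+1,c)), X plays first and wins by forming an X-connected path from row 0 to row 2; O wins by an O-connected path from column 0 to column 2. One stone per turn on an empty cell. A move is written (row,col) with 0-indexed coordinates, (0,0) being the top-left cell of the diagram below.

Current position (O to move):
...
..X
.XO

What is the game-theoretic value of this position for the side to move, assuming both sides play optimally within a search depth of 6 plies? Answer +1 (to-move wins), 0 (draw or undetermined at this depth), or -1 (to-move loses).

[.../..X/.XO] O move#1: (0,0):-1/O../..X/.XO*, (0,1):-1/.O./..X/.XO, (0,2):-1/..O/..X/.XO, (1,0):-1/.../O.X/.XO, (1,1):-1/.../.OX/.XO, (2,0):-1/.../..X/OXO
[O../..X/.XO] X move#2: (0,1):+1/OX./..X/.XO*, (0,2):+1/O.X/..X/.XO, (1,0):+1/O../X.X/.XO, (1,1):+1/O../.XX/.XO, (2,0):+1/O../..X/XXO
[OX./..X/.XO] O move#3: (0,2):-1/OXO/..X/.XO*, (1,0):-1/OX./O.X/.XO, (1,1):-1/OX./.OX/.XO, (2,0):-1/OX./..X/OXO
[OXO/..X/.XO] X move#4: (1,0):+1/OXO/X.X/.XO*, (1,1):+1/OXO/.XX/.XO, (2,0):+1/OXO/..X/XXO
[OXO/X.X/.XO] O move#5: (1,1):-1/OXO/XOX/.XO*, (2,0):-1/OXO/X.X/OXO
[OXO/XOX/.XO] X move#6: (2,0):+1/OXO/XOX/XXO*
[OXO/XOX/XXO] end (terminal -1, O#7); searched .../..X/.XO to 6

value(.../..X/.XO, O) = -1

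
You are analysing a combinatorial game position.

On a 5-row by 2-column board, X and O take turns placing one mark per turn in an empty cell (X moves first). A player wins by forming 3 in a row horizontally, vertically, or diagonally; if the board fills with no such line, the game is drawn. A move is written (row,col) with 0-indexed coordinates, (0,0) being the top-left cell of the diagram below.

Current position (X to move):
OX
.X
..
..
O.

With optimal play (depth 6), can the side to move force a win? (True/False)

ply 1, X at OX/.X/../../O. | (1,0)=+0→OX/XX/../../O.; (2,0)=+0→OX/.X/X./../O.; (2,1)=+1→OX/.X/.X/../O.*; (3,0)=+0→OX/.X/../X./O.; (3,1)=+0→OX/.X/../.X/O.; (4,1)=+0→OX/.X/../../OX
ply 2: OX/.X/.X/../O. is terminal -1 (O); from OX/.X/../../O. depth 6

X winning at [OX/.X/../../O.]: True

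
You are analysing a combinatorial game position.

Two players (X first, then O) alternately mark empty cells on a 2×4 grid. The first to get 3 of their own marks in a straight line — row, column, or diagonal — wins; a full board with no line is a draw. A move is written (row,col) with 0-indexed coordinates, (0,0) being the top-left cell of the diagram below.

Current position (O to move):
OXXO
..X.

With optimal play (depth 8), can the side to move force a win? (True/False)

O winning at [OXXO/..X.]: False

[OXXO/..X.] O move#1: (1,0):+0/OXXO/O.X.*, (1,1):+0/OXXO/.OX., (1,3):+0/OXXO/..XO
[OXXO/O.X.] X move#2: (1,1):+0/OXXO/OXX.*, (1,3):+0/OXXO/O.XX
[OXXO/OXX.] O move#3: (1,3):+0/OXXO/OXXO*
[OXXO/OXXO] end (terminal +0, X#4); searched OXXO/..X. to 8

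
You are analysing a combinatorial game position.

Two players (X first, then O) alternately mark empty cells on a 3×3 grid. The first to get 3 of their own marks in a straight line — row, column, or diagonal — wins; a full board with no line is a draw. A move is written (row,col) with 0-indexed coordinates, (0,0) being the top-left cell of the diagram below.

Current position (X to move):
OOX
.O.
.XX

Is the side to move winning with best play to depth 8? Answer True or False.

p1 X@[OOX/.O./.XX]: (1,0)[OOX/XO./.XX]+1* (1,2)[OOX/.OX/.XX]+1 (2,0)[OOX/.O./XXX]+1
p2 O@[OOX/XO./.XX]: (1,2)[OOX/XOO/.XX]-1* (2,0)[OOX/XO./OXX]-1
p3 X@[OOX/XOO/.XX]: (2,0)[OOX/XOO/XXX]+1*
p4 O@[OOX/XOO/XXX] terminal -1; root [OOX/.O./.XX] d8

X winning at [OOX/.O./.XX]: True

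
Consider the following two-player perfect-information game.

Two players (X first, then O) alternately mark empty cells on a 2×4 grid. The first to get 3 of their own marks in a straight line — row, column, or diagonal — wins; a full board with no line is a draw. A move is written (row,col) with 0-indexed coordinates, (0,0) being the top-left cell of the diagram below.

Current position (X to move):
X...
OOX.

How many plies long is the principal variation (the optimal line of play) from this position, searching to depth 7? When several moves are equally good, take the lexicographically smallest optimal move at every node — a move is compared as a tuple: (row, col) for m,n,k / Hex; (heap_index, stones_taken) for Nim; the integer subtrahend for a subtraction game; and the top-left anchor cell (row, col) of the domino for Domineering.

[X.../OOX.] X move#1: (0,1):+0/XX../OOX.*, (0,2):+0/X.X./OOX., (0,3):+0/X..X/OOX., (1,3):+0/X.../OOXX
[XX../OOX.] O move#2: (0,2):+0/XXO./OOX.*, (0,3):-1/XX.O/OOX., (1,3):-1/XX../OOXO
[XXO./OOX.] X move#3: (0,3):+0/XXOX/OOX.*, (1,3):+0/XXO./OOXX
[XXOX/OOX.] O move#4: (1,3):+0/XXOX/OOXO*
[XXOX/OOXO] end (terminal +0, X#5); searched X.../OOX. to 7

PV length from [X.../OOX.]: 4 plies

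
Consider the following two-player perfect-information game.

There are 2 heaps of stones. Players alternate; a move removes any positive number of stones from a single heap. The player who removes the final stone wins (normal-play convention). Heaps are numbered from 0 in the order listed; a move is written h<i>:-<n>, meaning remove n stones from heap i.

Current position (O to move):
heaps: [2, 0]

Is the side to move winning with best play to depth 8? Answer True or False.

ply 1, O at (2,0) | h0:-1=-1→(1,0); h0:-2=+1→(0,0)*
ply 2: (0,0) is terminal -1 (X); from (2,0) depth 8

O winning at [(2,0)]: True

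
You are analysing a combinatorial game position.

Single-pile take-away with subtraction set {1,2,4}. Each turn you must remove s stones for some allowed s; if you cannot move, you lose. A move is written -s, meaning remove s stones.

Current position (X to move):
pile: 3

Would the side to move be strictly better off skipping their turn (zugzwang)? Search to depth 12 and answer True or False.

zugzwang(3, X) = True

ply 1, X at 3 | -1=-1→2*; -2=-1→1
ply 2, O at 2 | -1=-1→1; -2=+1→0*
ply 3: 0 is terminal -1 (X); from 3 depth 12
suppose X passes — search the same position with O to move:
pass> ply 1, O at 3 | -1=-1→2*; -2=-1→1
pass> ply 2, X at 2 | -1=-1→1; -2=+1→0*
pass> ply 3: 0 is terminal -1 (O); from 3 depth 12
for X: play -1, pass +1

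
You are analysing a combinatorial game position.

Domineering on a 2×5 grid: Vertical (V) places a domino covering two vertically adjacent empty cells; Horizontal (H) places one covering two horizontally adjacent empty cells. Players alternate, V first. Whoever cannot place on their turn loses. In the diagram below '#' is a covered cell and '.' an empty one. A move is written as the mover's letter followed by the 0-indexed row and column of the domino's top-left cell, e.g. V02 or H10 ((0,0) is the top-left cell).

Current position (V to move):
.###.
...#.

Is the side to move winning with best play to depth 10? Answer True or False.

ply 1, V at .###./...#. | V00=+1→####./#..#.*; V04=-1→.####/...##
ply 2, H at ####./#..#. | H11=-1→####./####.*
ply 3, V at ####./####. | V04=+1→#####/#####*
ply 4: #####/##### is terminal -1 (H); from .###./...#. depth 10

V winning at [.###./...#.]: True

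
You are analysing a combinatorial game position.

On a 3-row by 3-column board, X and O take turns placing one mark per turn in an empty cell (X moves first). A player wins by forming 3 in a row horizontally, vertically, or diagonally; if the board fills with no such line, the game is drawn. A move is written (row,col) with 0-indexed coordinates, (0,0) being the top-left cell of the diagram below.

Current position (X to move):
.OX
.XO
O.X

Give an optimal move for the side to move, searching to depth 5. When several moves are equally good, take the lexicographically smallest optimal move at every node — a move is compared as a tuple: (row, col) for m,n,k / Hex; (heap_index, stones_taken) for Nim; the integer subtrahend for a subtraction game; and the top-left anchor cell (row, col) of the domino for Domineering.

X's best at [.OX/.XO/O.X]: (0,0)

p1 X@[.OX/.XO/O.X]: (0,0)[XOX/.XO/O.X]+1* (1,0)[.OX/XXO/O.X]+0 (2,1)[.OX/.XO/OXX]+0
p2 O@[XOX/.XO/O.X] terminal -1; root [.OX/.XO/O.X] d5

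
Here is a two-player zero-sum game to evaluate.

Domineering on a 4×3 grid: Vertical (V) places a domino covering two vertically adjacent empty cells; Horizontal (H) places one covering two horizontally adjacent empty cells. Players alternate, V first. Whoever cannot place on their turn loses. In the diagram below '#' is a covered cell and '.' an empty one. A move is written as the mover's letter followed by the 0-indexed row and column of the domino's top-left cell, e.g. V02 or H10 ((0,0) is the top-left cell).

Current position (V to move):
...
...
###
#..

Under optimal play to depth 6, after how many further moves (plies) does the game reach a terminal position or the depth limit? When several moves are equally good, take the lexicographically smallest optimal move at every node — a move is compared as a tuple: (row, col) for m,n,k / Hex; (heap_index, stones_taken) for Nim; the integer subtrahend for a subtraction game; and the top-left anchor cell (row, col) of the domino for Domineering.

p1 V@[.../.../###/#..]: V00[#../#../###/#..]-1 V01[.#./.#./###/#..]+1* V02[..#/..#/###/#..]-1
p2 H@[.#./.#./###/#..]: H31[.#./.#./###/###]-1*
p3 V@[.#./.#./###/###]: V00[##./##./###/###]+1* V02[.##/.##/###/###]+1
p4 H@[##./##./###/###] terminal -1; root [.../.../###/#..] d6

PV length from [.../.../###/#..]: 3 plies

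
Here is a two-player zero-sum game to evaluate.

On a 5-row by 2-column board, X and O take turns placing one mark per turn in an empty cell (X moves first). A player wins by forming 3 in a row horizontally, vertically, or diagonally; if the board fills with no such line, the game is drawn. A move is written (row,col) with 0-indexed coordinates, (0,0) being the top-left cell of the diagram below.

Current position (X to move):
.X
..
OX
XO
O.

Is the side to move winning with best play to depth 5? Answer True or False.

[.X/../OX/XO/O.] X move#1: (0,0):+0/XX/../OX/XO/O., (1,0):+0/.X/X./OX/XO/O., (1,1):+1/.X/.X/OX/XO/O.*, (4,1):+0/.X/../OX/XO/OX
[.X/.X/OX/XO/O.] end (terminal -1, O#2); searched .X/../OX/XO/O. to 5

X winning at [.X/../OX/XO/O.]: True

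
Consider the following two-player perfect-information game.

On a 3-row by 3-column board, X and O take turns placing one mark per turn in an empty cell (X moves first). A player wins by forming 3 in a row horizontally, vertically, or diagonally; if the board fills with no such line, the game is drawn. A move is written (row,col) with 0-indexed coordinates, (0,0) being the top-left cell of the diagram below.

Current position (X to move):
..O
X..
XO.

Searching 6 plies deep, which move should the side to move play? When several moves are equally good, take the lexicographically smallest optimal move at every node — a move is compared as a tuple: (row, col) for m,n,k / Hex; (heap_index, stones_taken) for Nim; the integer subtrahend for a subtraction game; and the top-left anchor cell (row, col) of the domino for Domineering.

ply 1, X at ..O/X../XO. | (0,0)=+1→X.O/X../XO.*; (0,1)=+0→.XO/X../XO.; (1,1)=+1→..O/XX./XO.; (1,2)=+1→..O/X.X/XO.; (2,2)=+0→..O/X../XOX
ply 2: X.O/X../XO. is terminal -1 (O); from ..O/X../XO. depth 6

X's best at [..O/X../XO.]: (0,0)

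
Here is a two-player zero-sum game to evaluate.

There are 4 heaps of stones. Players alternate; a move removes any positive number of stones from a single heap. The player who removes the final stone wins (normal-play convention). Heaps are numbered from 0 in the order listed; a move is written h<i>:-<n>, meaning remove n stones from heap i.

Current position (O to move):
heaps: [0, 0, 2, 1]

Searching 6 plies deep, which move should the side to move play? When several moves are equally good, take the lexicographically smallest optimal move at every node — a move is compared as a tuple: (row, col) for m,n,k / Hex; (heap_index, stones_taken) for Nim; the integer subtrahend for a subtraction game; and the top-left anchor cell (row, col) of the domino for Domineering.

[(0,0,2,1)] O move#1: h2:-1:+1/(0,0,1,1)*, h2:-2:-1/(0,0,0,1), h3:-1:-1/(0,0,2,0)
[(0,0,1,1)] X move#2: h2:-1:-1/(0,0,0,1)*, h3:-1:-1/(0,0,1,0)
[(0,0,0,1)] O move#3: h3:-1:+1/(0,0,0,0)*
[(0,0,0,0)] end (terminal -1, X#4); searched (0,0,2,1) to 6

O's best at [(0,0,2,1)]: h2:-1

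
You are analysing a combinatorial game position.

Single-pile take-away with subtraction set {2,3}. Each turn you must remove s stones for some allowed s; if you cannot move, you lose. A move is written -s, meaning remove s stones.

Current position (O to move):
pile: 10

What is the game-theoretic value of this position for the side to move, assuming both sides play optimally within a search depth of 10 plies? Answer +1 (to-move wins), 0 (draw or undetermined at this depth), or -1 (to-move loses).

[10] O move#1: -2:-1/8*, -3:-1/7
[8] X move#2: -2:+1/6*, -3:+1/5
[6] O move#3: -2:-1/4*, -3:-1/3
[4] X move#4: -2:-1/2, -3:+1/1*
[1] end (terminal -1, O#5); searched 10 to 10

value(10, O) = -1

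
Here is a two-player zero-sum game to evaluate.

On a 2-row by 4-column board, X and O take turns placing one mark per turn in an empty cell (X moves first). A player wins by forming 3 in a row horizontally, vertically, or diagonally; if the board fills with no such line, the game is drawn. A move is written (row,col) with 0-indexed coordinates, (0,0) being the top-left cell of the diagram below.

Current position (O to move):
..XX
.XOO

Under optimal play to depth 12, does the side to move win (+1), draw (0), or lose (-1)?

ply 1, O at ..XX/.XOO | (0,0)=-1→O.XX/.XOO; (0,1)=+0→.OXX/.XOO*; (1,0)=-1→..XX/OXOO
ply 2, X at .OXX/.XOO | (0,0)=+0→XOXX/.XOO*; (1,0)=+0→.OXX/XXOO
ply 3, O at XOXX/.XOO | (1,0)=+0→XOXX/OXOO*
ply 4: XOXX/OXOO is terminal +0 (X); from ..XX/.XOO depth 12

value(..XX/.XOO, O) = 0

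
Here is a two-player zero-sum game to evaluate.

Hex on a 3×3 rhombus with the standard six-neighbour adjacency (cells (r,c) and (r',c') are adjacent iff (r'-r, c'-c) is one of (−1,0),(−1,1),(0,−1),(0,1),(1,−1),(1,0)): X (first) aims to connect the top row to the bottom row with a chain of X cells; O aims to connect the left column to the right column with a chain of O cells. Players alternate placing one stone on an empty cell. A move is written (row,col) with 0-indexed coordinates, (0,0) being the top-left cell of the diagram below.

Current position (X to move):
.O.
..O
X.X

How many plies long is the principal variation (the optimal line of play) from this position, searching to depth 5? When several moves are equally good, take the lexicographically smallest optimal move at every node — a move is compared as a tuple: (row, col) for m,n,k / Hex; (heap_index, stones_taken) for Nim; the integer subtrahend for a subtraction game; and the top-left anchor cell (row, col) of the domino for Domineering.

ply 1, X at .O./..O/X.X | (0,0)=-1→XO./..O/X.X*; (0,2)=-1→.OX/..O/X.X; (1,0)=-1→.O./X.O/X.X; (1,1)=-1→.O./.XO/X.X; (2,1)=-1→.O./..O/XXX
ply 2, O at XO./..O/X.X | (0,2)=-1→XOO/..O/X.X; (1,0)=+1→XO./O.O/X.X*; (1,1)=-1→XO./.OO/X.X; (2,1)=-1→XO./..O/XOX
ply 3, X at XO./O.O/X.X | (0,2)=-1→XOX/O.O/X.X*; (1,1)=-1→XO./OXO/X.X; (2,1)=-1→XO./O.O/XXX
ply 4, O at XOX/O.O/X.X | (1,1)=+1→XOX/OOO/X.X*; (2,1)=-1→XOX/O.O/XOX
ply 5: XOX/OOO/X.X is terminal -1 (X); from .O./..O/X.X depth 5

PV length from [.O./..O/X.X]: 4 plies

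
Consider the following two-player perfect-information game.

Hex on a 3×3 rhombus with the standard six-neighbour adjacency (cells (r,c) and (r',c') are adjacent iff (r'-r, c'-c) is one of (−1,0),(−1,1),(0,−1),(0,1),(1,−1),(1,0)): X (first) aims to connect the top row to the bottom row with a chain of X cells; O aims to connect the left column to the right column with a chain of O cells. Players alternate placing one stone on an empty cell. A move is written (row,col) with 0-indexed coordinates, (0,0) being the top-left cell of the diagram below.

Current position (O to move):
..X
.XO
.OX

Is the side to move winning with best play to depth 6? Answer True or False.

O winning at [..X/.XO/.OX]: True

p1 O@[..X/.XO/.OX]: (0,0)[O.X/.XO/.OX]-1 (0,1)[.OX/.XO/.OX]-1 (1,0)[..X/OXO/.OX]-1 (2,0)[..X/.XO/OOX]+1*
p2 X@[..X/.XO/OOX] terminal -1; root [..X/.XO/.OX] d6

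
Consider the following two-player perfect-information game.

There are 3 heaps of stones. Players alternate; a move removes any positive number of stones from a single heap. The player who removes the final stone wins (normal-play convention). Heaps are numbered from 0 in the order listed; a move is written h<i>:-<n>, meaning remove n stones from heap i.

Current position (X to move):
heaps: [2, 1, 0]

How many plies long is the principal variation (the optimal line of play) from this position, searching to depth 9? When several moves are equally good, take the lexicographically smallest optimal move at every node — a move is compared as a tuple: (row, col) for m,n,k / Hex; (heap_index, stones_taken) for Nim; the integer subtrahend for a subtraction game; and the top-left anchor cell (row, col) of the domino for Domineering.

PV length from [(2,1,0)]: 3 plies

p1 X@[(2,1,0)]: h0:-1[(1,1,0)]+1* h0:-2[(0,1,0)]-1 h1:-1[(2,0,0)]-1
p2 O@[(1,1,0)]: h0:-1[(0,1,0)]-1* h1:-1[(1,0,0)]-1
p3 X@[(0,1,0)]: h1:-1[(0,0,0)]+1*
p4 O@[(0,0,0)] terminal -1; root [(2,1,0)] d9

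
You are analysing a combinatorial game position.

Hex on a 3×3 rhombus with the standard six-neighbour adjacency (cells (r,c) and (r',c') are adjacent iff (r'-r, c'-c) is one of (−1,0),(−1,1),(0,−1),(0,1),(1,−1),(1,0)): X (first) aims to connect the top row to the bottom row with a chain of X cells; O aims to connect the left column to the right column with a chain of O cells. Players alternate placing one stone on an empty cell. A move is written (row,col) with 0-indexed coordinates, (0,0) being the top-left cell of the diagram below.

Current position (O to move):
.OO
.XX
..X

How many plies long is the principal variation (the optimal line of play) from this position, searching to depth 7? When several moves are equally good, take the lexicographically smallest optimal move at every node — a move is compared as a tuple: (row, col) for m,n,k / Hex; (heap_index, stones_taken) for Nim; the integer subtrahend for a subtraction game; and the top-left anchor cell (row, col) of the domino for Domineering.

PV length from [.OO/.XX/..X]: 1 ply

p1 O@[.OO/.XX/..X]: (0,0)[OOO/.XX/..X]+1* (1,0)[.OO/OXX/..X]+1 (2,0)[.OO/.XX/O.X]+1 (2,1)[.OO/.XX/.OX]+1
p2 X@[OOO/.XX/..X] terminal -1; root [.OO/.XX/..X] d7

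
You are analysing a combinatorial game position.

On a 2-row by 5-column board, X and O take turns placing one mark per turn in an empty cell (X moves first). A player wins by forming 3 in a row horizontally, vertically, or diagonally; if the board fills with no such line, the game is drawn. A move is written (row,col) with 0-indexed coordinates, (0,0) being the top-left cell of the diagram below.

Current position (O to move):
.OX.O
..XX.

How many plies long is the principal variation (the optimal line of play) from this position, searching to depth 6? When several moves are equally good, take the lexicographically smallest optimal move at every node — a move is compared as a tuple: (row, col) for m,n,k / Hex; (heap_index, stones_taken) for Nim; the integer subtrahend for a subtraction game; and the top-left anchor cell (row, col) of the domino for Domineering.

PV length from [.OX.O/..XX.]: 4 plies

[.OX.O/..XX.] O move#1: (0,0):-1/OOX.O/..XX.*, (0,3):-1/.OXOO/..XX., (1,0):-1/.OX.O/O.XX., (1,1):-1/.OX.O/.OXX., (1,4):-1/.OX.O/..XXO
[OOX.O/..XX.] X move#2: (0,3):+1/OOXXO/..XX.*, (1,0):+1/OOX.O/X.XX., (1,1):+1/OOX.O/.XXX., (1,4):+1/OOX.O/..XXX
[OOXXO/..XX.] O move#3: (1,0):-1/OOXXO/O.XX.*, (1,1):-1/OOXXO/.OXX., (1,4):-1/OOXXO/..XXO
[OOXXO/O.XX.] X move#4: (1,1):+1/OOXXO/OXXX.*, (1,4):+1/OOXXO/O.XXX
[OOXXO/OXXX.] end (terminal -1, O#5); searched .OX.O/..XX. to 6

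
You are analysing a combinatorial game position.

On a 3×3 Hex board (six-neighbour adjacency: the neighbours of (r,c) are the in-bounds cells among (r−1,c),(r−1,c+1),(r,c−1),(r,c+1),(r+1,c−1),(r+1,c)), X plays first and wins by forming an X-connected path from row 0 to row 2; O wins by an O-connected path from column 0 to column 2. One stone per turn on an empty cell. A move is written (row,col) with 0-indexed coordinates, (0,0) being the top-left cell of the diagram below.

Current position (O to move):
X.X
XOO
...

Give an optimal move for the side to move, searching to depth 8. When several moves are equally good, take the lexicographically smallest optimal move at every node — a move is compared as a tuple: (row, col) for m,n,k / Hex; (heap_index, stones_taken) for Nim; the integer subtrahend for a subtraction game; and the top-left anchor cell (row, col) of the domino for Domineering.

ply 1, O at X.X/XOO/... | (0,1)=-1→XOX/XOO/...; (2,0)=+1→X.X/XOO/O..*; (2,1)=-1→X.X/XOO/.O.; (2,2)=-1→X.X/XOO/..O
ply 2: X.X/XOO/O.. is terminal -1 (X); from X.X/XOO/... depth 8

O's best at [X.X/XOO/...]: (2,0)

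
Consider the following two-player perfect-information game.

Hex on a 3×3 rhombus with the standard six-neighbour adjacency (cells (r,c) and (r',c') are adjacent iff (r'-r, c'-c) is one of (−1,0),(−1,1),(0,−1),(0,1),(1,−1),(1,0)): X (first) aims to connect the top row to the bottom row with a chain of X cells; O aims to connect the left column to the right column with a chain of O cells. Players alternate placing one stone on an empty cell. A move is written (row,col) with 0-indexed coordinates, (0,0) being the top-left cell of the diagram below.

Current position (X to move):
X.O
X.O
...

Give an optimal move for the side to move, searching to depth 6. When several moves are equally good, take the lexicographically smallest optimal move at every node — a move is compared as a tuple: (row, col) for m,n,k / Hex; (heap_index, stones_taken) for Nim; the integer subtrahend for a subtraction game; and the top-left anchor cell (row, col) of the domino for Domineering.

X's best at [X.O/X.O/...]: (1,1)

ply 1, X at X.O/X.O/... | (0,1)=-1→XXO/X.O/...; (1,1)=+1→X.O/XXO/...*; (2,0)=+1→X.O/X.O/X..; (2,1)=+1→X.O/X.O/.X.; (2,2)=-1→X.O/X.O/..X
ply 2, O at X.O/XXO/... | (0,1)=-1→XOO/XXO/...*; (2,0)=-1→X.O/XXO/O..; (2,1)=-1→X.O/XXO/.O.; (2,2)=-1→X.O/XXO/..O
ply 3, X at XOO/XXO/... | (2,0)=+1→XOO/XXO/X..*; (2,1)=+1→XOO/XXO/.X.; (2,2)=+1→XOO/XXO/..X
ply 4: XOO/XXO/X.. is terminal -1 (O); from X.O/X.O/... depth 6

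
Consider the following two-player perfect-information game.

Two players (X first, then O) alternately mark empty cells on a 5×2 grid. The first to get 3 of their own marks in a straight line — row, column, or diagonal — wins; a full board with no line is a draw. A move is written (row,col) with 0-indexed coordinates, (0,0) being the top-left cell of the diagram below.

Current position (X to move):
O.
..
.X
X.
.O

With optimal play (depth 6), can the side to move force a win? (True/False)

X winning at [O./../.X/X./.O]: True

p1 X@[O./../.X/X./.O]: (0,1)[OX/../.X/X./.O]+1* (1,0)[O./X./.X/X./.O]+1 (1,1)[O./.X/.X/X./.O]+1 (2,0)[O./../XX/X./.O]+1 (3,1)[O./../.X/XX/.O]+1 (4,0)[O./../.X/X./XO]+0
p2 O@[OX/../.X/X./.O]: (1,0)[OX/O./.X/X./.O]-1* (1,1)[OX/.O/.X/X./.O]-1 (2,0)[OX/../OX/X./.O]-1 (3,1)[OX/../.X/XO/.O]-1 (4,0)[OX/../.X/X./OO]-1
p3 X@[OX/O./.X/X./.O]: (1,1)[OX/OX/.X/X./.O]+1* (2,0)[OX/O./XX/X./.O]+1 (3,1)[OX/O./.X/XX/.O]-1 (4,0)[OX/O./.X/X./XO]-1
p4 O@[OX/OX/.X/X./.O] terminal -1; root [O./../.X/X./.O] d6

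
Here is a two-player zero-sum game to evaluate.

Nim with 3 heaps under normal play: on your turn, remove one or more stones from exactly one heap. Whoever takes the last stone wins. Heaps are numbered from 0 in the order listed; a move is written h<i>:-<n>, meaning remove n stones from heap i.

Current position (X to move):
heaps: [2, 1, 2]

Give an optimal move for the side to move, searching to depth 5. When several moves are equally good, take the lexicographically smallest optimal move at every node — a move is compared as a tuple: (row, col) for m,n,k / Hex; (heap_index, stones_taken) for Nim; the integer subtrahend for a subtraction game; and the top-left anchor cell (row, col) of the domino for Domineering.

X's best at [(2,1,2)]: h1:-1

p1 X@[(2,1,2)]: h0:-1[(1,1,2)]-1 h0:-2[(0,1,2)]-1 h1:-1[(2,0,2)]+1* h2:-1[(2,1,1)]-1 h2:-2[(2,1,0)]-1
p2 O@[(2,0,2)]: h0:-1[(1,0,2)]-1* h0:-2[(0,0,2)]-1 h2:-1[(2,0,1)]-1 h2:-2[(2,0,0)]-1
p3 X@[(1,0,2)]: h0:-1[(0,0,2)]-1 h2:-1[(1,0,1)]+1* h2:-2[(1,0,0)]-1
p4 O@[(1,0,1)]: h0:-1[(0,0,1)]-1* h2:-1[(1,0,0)]-1
p5 X@[(0,0,1)]: h2:-1[(0,0,0)]+1*
p6 O@[(0,0,0)] terminal -1; root [(2,1,2)] d5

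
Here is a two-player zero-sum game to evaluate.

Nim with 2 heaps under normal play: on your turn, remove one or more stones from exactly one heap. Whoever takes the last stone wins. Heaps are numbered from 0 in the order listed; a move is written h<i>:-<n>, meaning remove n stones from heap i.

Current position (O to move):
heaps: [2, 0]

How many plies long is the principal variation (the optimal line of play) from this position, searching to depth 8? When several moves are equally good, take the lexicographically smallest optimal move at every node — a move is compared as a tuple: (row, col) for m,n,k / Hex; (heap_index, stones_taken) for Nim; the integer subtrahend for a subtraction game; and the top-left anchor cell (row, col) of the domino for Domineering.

p1 O@[(2,0)]: h0:-1[(1,0)]-1 h0:-2[(0,0)]+1*
p2 X@[(0,0)] terminal -1; root [(2,0)] d8

PV length from [(2,0)]: 1 ply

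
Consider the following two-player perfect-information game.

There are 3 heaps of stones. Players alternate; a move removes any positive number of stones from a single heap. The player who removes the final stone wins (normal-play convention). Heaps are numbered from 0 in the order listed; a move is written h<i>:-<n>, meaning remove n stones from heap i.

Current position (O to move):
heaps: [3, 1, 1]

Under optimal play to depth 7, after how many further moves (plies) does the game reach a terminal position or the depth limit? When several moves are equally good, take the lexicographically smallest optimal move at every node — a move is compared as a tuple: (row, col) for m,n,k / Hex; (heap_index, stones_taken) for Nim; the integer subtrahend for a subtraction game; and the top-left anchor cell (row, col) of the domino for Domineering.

PV length from [(3,1,1)]: 3 plies

p1 O@[(3,1,1)]: h0:-1[(2,1,1)]-1 h0:-2[(1,1,1)]-1 h0:-3[(0,1,1)]+1* h1:-1[(3,0,1)]-1 h2:-1[(3,1,0)]-1
p2 X@[(0,1,1)]: h1:-1[(0,0,1)]-1* h2:-1[(0,1,0)]-1
p3 O@[(0,0,1)]: h2:-1[(0,0,0)]+1*
p4 X@[(0,0,0)] terminal -1; root [(3,1,1)] d7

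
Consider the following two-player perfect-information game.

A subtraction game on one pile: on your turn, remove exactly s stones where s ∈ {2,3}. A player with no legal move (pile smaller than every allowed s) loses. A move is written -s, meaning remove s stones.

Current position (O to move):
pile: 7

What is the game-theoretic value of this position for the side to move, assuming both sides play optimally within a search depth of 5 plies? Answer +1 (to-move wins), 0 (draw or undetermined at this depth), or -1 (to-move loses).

ply 1, O at 7 | -2=+1→5*; -3=-1→4
ply 2, X at 5 | -2=-1→3*; -3=-1→2
ply 3, O at 3 | -2=+1→1*; -3=+1→0
ply 4: 1 is terminal -1 (X); from 7 depth 5

value(7, O) = +1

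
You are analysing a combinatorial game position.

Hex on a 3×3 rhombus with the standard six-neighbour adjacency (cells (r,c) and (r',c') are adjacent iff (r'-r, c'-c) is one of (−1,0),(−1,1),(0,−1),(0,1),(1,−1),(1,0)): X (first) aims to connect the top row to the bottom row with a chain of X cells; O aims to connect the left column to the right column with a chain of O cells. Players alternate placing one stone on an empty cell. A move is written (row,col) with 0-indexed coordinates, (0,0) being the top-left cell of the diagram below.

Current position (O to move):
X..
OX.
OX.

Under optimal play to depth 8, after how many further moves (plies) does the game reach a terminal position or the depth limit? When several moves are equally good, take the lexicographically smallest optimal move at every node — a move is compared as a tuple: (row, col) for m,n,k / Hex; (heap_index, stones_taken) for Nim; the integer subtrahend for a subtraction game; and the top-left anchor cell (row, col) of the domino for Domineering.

PV length from [X../OX./OX.]: 2 plies

[X../OX./OX.] O move#1: (0,1):-1/XO./OX./OX.*, (0,2):-1/X.O/OX./OX., (1,2):-1/X../OXO/OX., (2,2):-1/X../OX./OXO
[XO./OX./OX.] X move#2: (0,2):+1/XOX/OX./OX.*, (1,2):-1/XO./OXX/OX., (2,2):-1/XO./OX./OXX
[XOX/OX./OX.] end (terminal -1, O#3); searched X../OX./OX. to 8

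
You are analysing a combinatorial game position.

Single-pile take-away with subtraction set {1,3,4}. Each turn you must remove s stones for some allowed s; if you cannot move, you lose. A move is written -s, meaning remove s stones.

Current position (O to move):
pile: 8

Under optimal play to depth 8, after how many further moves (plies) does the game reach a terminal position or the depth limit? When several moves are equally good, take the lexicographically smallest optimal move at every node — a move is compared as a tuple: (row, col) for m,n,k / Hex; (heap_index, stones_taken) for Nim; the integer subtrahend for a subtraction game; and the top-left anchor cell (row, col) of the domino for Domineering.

p1 O@[8]: -1[7]+1* -3[5]-1 -4[4]-1
p2 X@[7]: -1[6]-1* -3[4]-1 -4[3]-1
p3 O@[6]: -1[5]-1 -3[3]-1 -4[2]+1*
p4 X@[2]: -1[1]-1*
p5 O@[1]: -1[0]+1*
p6 X@[0] terminal -1; root [8] d8

PV length from [8]: 5 plies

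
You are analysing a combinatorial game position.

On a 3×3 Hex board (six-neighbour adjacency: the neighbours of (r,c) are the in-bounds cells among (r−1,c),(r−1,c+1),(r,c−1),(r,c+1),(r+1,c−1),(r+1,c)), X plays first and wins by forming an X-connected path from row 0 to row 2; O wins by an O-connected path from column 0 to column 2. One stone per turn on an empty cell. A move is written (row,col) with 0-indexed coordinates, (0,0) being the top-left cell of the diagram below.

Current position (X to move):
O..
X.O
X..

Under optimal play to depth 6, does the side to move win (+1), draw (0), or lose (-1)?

value(O../X.O/X.., X) = +1

p1 X@[O../X.O/X..]: (0,1)[OX./X.O/X..]+1* (0,2)[O.X/X.O/X..]+1 (1,1)[O../XXO/X..]+1 (2,1)[O../X.O/XX.]-1 (2,2)[O../X.O/X.X]-1
p2 O@[OX./X.O/X..] terminal -1; root [O../X.O/X..] d6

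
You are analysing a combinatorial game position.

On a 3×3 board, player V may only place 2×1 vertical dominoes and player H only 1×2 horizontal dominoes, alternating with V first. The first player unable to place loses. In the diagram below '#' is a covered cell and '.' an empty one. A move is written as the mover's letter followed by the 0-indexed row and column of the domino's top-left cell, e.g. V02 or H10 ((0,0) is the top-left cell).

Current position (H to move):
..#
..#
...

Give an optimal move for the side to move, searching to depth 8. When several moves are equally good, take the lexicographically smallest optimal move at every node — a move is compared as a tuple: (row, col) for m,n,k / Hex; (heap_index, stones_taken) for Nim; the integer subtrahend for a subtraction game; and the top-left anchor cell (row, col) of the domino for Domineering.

H's best at [..#/..#/...]: H10

[..#/..#/...] H move#1: H00:-1/###/..#/..., H10:+1/..#/###/...*, H20:-1/..#/..#/##., H21:-1/..#/..#/.##
[..#/###/...] end (terminal -1, V#2); searched ..#/..#/... to 8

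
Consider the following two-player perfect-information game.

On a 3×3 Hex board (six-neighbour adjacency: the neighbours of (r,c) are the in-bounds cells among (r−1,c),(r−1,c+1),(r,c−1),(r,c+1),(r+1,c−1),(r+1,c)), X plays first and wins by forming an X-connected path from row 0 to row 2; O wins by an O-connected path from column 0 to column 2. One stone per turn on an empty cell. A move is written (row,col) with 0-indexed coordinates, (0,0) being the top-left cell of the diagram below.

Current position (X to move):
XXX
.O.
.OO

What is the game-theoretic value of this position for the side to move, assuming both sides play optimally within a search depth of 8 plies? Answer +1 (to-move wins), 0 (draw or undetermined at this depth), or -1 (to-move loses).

value(XXX/.O./.OO, X) = -1

[XXX/.O./.OO] X move#1: (1,0):-1/XXX/XO./.OO*, (1,2):-1/XXX/.OX/.OO, (2,0):-1/XXX/.O./XOO
[XXX/XO./.OO] O move#2: (1,2):-1/XXX/XOO/.OO, (2,0):+1/XXX/XO./OOO*
[XXX/XO./OOO] end (terminal -1, X#3); searched XXX/.O./.OO to 8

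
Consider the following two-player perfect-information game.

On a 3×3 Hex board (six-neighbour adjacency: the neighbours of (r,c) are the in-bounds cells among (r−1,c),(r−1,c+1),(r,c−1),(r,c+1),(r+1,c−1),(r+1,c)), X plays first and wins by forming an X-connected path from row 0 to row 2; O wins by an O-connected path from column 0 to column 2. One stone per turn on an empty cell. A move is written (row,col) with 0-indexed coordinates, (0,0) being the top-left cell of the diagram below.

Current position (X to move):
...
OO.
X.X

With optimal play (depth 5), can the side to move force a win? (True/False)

p1 X@[.../OO./X.X]: (0,0)[X../OO./X.X]-1* (0,1)[.X./OO./X.X]-1 (0,2)[..X/OO./X.X]-1 (1,2)[.../OOX/X.X]-1 (2,1)[.../OO./XXX]-1
p2 O@[X../OO./X.X]: (0,1)[XO./OO./X.X]+1* (0,2)[X.O/OO./X.X]+1 (1,2)[X../OOO/X.X]+1 (2,1)[X../OO./XOX]+1
p3 X@[XO./OO./X.X]: (0,2)[XOX/OO./X.X]-1* (1,2)[XO./OOX/X.X]-1 (2,1)[XO./OO./XXX]-1
p4 O@[XOX/OO./X.X]: (1,2)[XOX/OOO/X.X]+1* (2,1)[XOX/OO./XOX]-1
p5 X@[XOX/OOO/X.X] terminal -1; root [.../OO./X.X] d5

X winning at [.../OO./X.X]: False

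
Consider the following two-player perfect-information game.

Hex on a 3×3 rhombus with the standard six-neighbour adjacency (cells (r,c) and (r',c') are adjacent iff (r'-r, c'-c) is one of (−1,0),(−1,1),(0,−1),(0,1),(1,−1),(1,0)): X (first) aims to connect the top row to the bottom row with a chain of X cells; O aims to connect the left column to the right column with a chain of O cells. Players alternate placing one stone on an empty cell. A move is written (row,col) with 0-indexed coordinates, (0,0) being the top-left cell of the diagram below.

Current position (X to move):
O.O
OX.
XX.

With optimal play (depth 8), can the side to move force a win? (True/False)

X winning at [O.O/OX./XX.]: True

ply 1, X at O.O/OX./XX. | (0,1)=+1→OXO/OX./XX.*; (1,2)=-1→O.O/OXX/XX.; (2,2)=-1→O.O/OX./XXX
ply 2: OXO/OX./XX. is terminal -1 (O); from O.O/OX./XX. depth 8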